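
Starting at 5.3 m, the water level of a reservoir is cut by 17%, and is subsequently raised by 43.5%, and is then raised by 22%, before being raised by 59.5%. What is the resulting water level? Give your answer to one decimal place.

17% decrease: 5.3 × 0.83 = 4.399.
43.5% increase: 4.399 × 1.435 = 6.312565.
22% increase: 6.312565 × 1.22 = 7.7013293.
59.5% increase: 7.7013293 × 1.595 = 12.2836202335 ≈ 12.3.

12.3 m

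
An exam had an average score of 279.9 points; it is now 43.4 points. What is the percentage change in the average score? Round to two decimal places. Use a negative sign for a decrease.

Change: 43.4 − 279.9 = -236.5.
Relative to the original: -236.5 ÷ 279.9 ≈ -84.49%.

-84.49%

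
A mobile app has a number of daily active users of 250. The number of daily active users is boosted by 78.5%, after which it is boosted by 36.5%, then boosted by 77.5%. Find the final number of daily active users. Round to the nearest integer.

Each change multiplies by a factor: 1.785 × 1.365 × 1.775 = 4.324831875.
250 × 4.324831875 = 1081.20796875 ≈ 1081.

1081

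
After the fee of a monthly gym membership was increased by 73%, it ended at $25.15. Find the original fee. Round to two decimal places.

The overall multiplier applied was 1.73.
So the original fee was $25.15 ÷ 1.73 ≈ $14.54.

$14.54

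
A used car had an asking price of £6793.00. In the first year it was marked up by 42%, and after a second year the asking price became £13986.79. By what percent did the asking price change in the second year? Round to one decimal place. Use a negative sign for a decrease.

After the first year: £6793.00 × 1.42 = £9646.06.
Second-year multiplier: £13986.79 ÷ £9646.06 ≈ 1.45.
That is a change of 45.0%.

45.0%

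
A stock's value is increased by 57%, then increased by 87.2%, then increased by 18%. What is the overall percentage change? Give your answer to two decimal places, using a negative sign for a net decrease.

The combined multiplier is 1.57 × 1.872 × 1.18 = 3.4680672.
That corresponds to an increase of 246.81%.

246.81%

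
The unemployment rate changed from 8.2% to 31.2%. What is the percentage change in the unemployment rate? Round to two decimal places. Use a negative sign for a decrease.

The change is 31.2 − 8.2 = 23.0 percentage points.
Relative to the original 8.2%, that is 23.0 ÷ 8.2 ≈ 280.49%.

280.49%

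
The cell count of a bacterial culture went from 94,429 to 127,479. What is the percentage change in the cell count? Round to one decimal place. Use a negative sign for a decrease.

35.0%

Change: 127,479 − 94,429 = 33,050.
Relative to the original: 33,050 ÷ 94,429 ≈ 35.0%.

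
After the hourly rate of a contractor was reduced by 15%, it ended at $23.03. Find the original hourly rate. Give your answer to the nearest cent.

The overall multiplier applied was 0.85.
So the original hourly rate was $23.03 ÷ 0.85 ≈ $27.09.

$27.09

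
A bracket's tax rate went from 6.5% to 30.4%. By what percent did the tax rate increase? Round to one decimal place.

The change is 30.4 − 6.5 = 23.9 percentage points.
Relative to the original 6.5%, that is 23.9 ÷ 6.5 ≈ 367.7%.
So the tax rate rose by 367.7%.

367.7%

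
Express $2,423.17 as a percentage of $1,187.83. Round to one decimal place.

204.0%

$2,423.17 ÷ $1,187.83 ≈ 204.0%.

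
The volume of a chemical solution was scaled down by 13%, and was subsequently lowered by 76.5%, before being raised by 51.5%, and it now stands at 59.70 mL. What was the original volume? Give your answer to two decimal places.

192.74 mL

The overall multiplier applied was 0.87 × 0.235 × 1.515 = 0.30974175.
So the original volume was 59.70 ÷ 0.30974175 ≈ 192.74 mL.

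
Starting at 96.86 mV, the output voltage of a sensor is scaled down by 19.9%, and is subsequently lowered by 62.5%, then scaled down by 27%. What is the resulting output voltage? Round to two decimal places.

21.24 mV

After the 19.9% decrease: 96.86 × 0.801 = 77.58486.
62.5% decrease: 77.58486 × 0.375 = 29.0943225.
27% decrease: 29.0943225 × 0.73 = 21.238855425 ≈ 21.24.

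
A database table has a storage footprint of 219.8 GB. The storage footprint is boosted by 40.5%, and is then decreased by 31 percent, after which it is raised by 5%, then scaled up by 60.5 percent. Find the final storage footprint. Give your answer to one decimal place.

After the 40.5% increase: 219.8 × 1.405 = 308.819.
31% decrease: 308.819 × 0.69 = 213.08511.
5% increase: 213.08511 × 1.05 = 223.7393655.
After the 60.5% increase: 223.7393655 × 1.605 = 359.1016816275 ≈ 359.1.

359.1 GB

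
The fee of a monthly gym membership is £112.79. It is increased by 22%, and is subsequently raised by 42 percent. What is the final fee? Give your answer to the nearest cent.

Apply the 22% increase: £112.79 × 1.22 = £137.6038.
After the 42% increase: £137.6038 × 1.42 = £195.397396 ≈ £195.40.

£195.40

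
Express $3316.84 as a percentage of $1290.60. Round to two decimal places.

257.00%

$3316.84 ÷ $1290.60 ≈ 257.00%.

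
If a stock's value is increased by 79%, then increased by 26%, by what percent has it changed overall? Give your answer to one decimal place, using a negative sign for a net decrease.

125.5%

The combined multiplier is 1.79 × 1.26 = 2.2554.
That corresponds to an increase of 125.5%.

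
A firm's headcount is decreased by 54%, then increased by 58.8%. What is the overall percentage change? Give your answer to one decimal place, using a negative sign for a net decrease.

-27.0%

The combined multiplier is 0.46 × 1.588 = 0.73048.
That corresponds to a decrease of 27.0%.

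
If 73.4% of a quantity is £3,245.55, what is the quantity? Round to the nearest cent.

£4,421.73

£3,245.55 ÷ 0.734 ≈ £4,421.73.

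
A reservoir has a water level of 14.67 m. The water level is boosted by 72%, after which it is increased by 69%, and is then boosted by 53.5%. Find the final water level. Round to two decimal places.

Apply the 72% increase: 14.67 × 1.72 = 25.2324.
Apply the 69% increase: 25.2324 × 1.69 = 42.642756.
After the 53.5% increase: 42.642756 × 1.535 = 65.45663046 ≈ 65.46.

65.46 m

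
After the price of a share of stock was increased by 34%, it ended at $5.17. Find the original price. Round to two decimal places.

$3.86

The overall multiplier applied was 1.34.
So the original price was $5.17 ÷ 1.34 ≈ $3.86.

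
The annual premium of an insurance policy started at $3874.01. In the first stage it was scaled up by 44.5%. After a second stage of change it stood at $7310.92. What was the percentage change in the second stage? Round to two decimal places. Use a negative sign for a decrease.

30.60%

After the first stage: $3874.01 × 1.445 = $5597.94445.
Second-stage multiplier: $7310.92 ÷ $5597.94445 ≈ 1.306001.
That is a change of 30.60%.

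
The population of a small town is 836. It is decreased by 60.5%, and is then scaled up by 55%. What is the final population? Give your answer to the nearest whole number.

512

Each change multiplies by a factor: 0.395 × 1.55 = 0.61225.
836 × 0.61225 = 511.841 ≈ 512.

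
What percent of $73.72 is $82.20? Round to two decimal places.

111.50%

$82.20 ÷ $73.72 ≈ 111.50%.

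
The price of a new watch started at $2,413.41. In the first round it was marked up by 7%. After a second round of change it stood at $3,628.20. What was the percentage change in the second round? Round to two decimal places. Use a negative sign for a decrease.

After the first round: $2,413.41 × 1.07 = $2582.3487.
Second-round multiplier: $3,628.20 ÷ $2582.3487 ≈ 1.405.
That is a change of 40.50%.

40.50%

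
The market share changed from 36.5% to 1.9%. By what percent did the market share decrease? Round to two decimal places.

The change is 1.9 − 36.5 = -34.6 percentage points.
Relative to the original 36.5%, that is -34.6 ÷ 36.5 ≈ -94.79%.
So the market share fell by 94.79%.

94.79%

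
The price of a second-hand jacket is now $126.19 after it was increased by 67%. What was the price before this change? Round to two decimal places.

$75.56

The overall multiplier applied was 1.67.
So the original price was $126.19 ÷ 1.67 ≈ $75.56.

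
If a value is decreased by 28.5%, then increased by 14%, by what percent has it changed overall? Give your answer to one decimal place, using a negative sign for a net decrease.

-18.5%

A 28.5% decrease multiplies by 0.715.
Then a 14% increase: 0.715 × 1.14 = 0.8151.
Overall factor 0.8151, i.e. -18.5%.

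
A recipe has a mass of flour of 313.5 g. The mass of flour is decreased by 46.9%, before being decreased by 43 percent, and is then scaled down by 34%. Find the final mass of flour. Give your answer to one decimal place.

46.9% decrease: 313.5 × 0.531 = 166.4685.
After the 43% decrease: 166.4685 × 0.57 = 94.887045.
34% decrease: 94.887045 × 0.66 = 62.6254497 ≈ 62.6.

62.6 g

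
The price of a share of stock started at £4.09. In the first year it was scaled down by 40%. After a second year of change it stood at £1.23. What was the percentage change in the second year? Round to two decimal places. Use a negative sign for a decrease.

After the first year: £4.09 × 0.6 = £2.454.
Second-year multiplier: £1.23 ÷ £2.454 ≈ 0.501222.
That is a change of -49.88%.

-49.88%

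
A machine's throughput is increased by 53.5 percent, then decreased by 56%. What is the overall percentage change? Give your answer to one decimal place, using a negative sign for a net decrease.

-32.5%

A 53.5% increase multiplies by 1.535.
Then a 56% decrease: 1.535 × 0.44 = 0.6754.
Overall factor 0.6754, i.e. -32.5%.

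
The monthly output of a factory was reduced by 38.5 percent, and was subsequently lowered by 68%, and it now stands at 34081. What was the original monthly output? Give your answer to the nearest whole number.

173176

Undoing the 68% decrease: 34081 ÷ 0.32 = 106503.125.
Undoing the 38.5% decrease: 106503.125 ÷ 0.615 ≈ 173176.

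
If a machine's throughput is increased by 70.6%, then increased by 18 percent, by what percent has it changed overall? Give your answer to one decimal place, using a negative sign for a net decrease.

101.3%

The combined multiplier is 1.706 × 1.18 = 2.01308.
That corresponds to an increase of 101.3%.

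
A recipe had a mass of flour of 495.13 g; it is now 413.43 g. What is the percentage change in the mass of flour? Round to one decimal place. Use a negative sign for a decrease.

Change: 413.43 − 495.13 = -81.70.
Relative to the original: -81.70 ÷ 495.13 ≈ -16.5%.

-16.5%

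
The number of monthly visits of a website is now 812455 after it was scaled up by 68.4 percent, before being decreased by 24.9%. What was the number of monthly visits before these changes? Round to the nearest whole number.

642417

Undoing the 24.9% decrease: 812455 ÷ 0.751 ≈ 1081830.892144.
Undoing the 68.4% increase: 1081830.892144 ÷ 1.684 ≈ 642417.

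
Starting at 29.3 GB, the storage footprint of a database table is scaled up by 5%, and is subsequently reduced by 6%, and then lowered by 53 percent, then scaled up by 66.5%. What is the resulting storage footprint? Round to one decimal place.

5% increase: 29.3 × 1.05 = 30.765.
6% decrease: 30.765 × 0.94 = 28.9191.
Apply the 53% decrease: 28.9191 × 0.47 = 13.591977.
Apply the 66.5% increase: 13.591977 × 1.665 = 22.630641705 ≈ 22.6.

22.6 GB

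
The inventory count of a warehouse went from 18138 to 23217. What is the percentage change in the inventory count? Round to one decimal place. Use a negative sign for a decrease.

28.0%

Change: 23217 − 18138 = 5079.
Relative to the original: 5079 ÷ 18138 ≈ 28.0%.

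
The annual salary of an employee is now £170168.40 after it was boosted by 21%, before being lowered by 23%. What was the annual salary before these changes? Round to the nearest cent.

£182642.91

The overall multiplier applied was 1.21 × 0.77 = 0.9317.
So the original annual salary was £170168.40 ÷ 0.9317 ≈ £182642.91.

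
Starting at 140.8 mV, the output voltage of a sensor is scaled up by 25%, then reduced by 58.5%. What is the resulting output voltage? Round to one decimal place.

73.0 mV

25% increase: 140.8 × 1.25 = 176.
58.5% decrease: 176 × 0.415 = 73.04 ≈ 73.0.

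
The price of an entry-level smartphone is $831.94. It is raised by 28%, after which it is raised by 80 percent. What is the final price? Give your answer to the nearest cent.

Each change multiplies by a factor: 1.28 × 1.8 = 2.304.
$831.94 × 2.304 = $1916.78976 ≈ $1916.79.

$1916.79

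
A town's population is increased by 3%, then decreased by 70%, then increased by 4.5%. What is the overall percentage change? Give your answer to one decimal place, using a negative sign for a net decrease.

The combined multiplier is 1.03 × 0.3 × 1.045 = 0.322905.
That corresponds to a decrease of 67.7%.

-67.7%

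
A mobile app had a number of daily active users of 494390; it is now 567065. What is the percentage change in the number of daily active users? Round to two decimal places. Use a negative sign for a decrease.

Change: 567065 − 494390 = 72675.
Relative to the original: 72675 ÷ 494390 ≈ 14.70%.

14.70%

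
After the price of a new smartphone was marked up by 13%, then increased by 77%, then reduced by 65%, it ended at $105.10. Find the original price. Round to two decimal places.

$150.14

The overall multiplier applied was 1.13 × 1.77 × 0.35 = 0.700035.
So the original price was $105.10 ÷ 0.700035 ≈ $150.14.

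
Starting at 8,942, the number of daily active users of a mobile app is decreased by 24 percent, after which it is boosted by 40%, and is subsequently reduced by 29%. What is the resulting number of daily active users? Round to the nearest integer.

Each change multiplies by a factor: 0.76 × 1.4 × 0.71 = 0.75544.
8,942 × 0.75544 = 6755.14448 ≈ 6,755.

6,755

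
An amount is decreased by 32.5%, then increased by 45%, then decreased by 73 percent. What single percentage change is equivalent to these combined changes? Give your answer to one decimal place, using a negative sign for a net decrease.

-73.6%

A 32.5% decrease multiplies by 0.675.
Then a 45% increase: 0.675 × 1.45 = 0.97875.
Then a 73% decrease: 0.97875 × 0.27 = 0.2642625.
Overall factor 0.2642625, i.e. -73.6%.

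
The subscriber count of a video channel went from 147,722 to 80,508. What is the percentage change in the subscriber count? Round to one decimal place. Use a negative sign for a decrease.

-45.5%

Change: 80,508 − 147,722 = -67,214.
Relative to the original: -67,214 ÷ 147,722 ≈ -45.5%.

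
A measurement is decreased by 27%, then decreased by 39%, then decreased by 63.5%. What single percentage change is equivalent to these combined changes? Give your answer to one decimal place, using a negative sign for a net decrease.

-83.7%

A 27% decrease multiplies by 0.73.
Then a 39% decrease: 0.73 × 0.61 = 0.4453.
Then a 63.5% decrease: 0.4453 × 0.365 = 0.1625345.
Overall factor 0.1625345, i.e. -83.7%.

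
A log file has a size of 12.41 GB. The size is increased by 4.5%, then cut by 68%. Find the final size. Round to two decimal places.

4.15 GB

After the 4.5% increase: 12.41 × 1.045 = 12.96845.
68% decrease: 12.96845 × 0.32 = 4.149904 ≈ 4.15.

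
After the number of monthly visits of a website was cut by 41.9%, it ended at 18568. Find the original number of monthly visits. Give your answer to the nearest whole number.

31959

The overall multiplier applied was 0.581.
So the original number of monthly visits was 18568 ÷ 0.581 ≈ 31959.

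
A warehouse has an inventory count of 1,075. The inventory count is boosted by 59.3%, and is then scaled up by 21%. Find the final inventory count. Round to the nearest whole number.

59.3% increase: 1,075 × 1.593 = 1712.475.
Apply the 21% increase: 1712.475 × 1.21 = 2072.09475 ≈ 2,072.

2,072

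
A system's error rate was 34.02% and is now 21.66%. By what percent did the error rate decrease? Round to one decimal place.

The change is 21.66 − 34.02 = -12.36 percentage points.
Relative to the original 34.02%, that is -12.36 ÷ 34.02 ≈ -36.3%.
So the error rate fell by 36.3%.

36.3%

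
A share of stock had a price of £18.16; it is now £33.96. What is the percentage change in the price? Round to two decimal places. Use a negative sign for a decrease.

Change: £33.96 − £18.16 = £15.80.
Relative to the original: £15.80 ÷ £18.16 ≈ 87.00%.

87.00%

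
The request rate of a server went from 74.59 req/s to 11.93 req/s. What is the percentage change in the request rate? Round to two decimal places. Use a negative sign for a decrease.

Change: 11.93 − 74.59 = -62.66.
Relative to the original: -62.66 ÷ 74.59 ≈ -84.01%.

-84.01%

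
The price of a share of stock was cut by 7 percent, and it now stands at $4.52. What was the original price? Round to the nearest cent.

$4.86

The overall multiplier applied was 0.93.
So the original price was $4.52 ÷ 0.93 ≈ $4.86.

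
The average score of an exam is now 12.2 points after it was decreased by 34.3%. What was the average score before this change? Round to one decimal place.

The overall multiplier applied was 0.657.
So the original average score was 12.2 ÷ 0.657 ≈ 18.6 points.

18.6 points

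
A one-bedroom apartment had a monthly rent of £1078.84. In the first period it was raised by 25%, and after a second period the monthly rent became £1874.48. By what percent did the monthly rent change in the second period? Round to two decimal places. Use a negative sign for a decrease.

39.00%

After the first period: £1078.84 × 1.25 = £1348.55.
Second-period multiplier: £1874.48 ÷ £1348.55 ≈ 1.389997.
That is a change of 39.00%.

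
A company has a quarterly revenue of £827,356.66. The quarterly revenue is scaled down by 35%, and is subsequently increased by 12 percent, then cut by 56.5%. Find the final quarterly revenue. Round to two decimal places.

£262,007.31

Each change multiplies by a factor: 0.65 × 1.12 × 0.435 = 0.31668.
£827,356.66 × 0.31668 = £262007.3070888 ≈ £262,007.31.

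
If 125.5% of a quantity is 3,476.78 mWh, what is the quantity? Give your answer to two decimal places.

3,476.78 mWh ÷ 1.255 ≈ 2,770.34 mWh.

2,770.34 mWh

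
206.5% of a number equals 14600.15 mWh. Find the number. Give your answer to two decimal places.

14600.15 mWh ÷ 2.065 ≈ 7070.29 mWh.

7070.29 mWh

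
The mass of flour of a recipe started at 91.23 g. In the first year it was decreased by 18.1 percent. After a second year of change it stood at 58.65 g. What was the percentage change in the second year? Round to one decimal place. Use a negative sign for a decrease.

-21.5%

After the first year: 91.23 × 0.819 = 74.71737.
Second-year multiplier: 58.65 ÷ 74.71737 ≈ 0.78496.
That is a change of -21.5%.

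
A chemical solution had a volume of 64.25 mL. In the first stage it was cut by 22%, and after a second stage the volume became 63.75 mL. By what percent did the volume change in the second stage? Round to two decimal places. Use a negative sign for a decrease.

After the first stage: 64.25 × 0.78 = 50.115.
Second-stage multiplier: 63.75 ÷ 50.115 ≈ 1.272074.
That is a change of 27.21%.

27.21%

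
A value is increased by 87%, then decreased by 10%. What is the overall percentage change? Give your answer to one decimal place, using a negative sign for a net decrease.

An 87% increase multiplies by 1.87.
Then a 10% decrease: 1.87 × 0.9 = 1.683.
Overall factor 1.683, i.e. 68.3%.

68.3%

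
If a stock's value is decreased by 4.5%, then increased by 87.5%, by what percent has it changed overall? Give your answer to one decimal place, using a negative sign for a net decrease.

A 4.5% decrease multiplies by 0.955.
Then an 87.5% increase: 0.955 × 1.875 = 1.790625.
Overall factor 1.790625, i.e. 79.1%.

79.1%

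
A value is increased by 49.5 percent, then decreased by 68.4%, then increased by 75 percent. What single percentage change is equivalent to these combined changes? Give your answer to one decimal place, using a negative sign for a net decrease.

-17.3%

A 49.5% increase multiplies by 1.495.
Then a 68.4% decrease: 1.495 × 0.316 = 0.47242.
Then a 75% increase: 0.47242 × 1.75 = 0.826735.
Overall factor 0.826735, i.e. -17.3%.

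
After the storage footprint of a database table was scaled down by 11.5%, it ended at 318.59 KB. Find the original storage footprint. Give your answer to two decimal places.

359.99 KB

The overall multiplier applied was 0.885.
So the original storage footprint was 318.59 ÷ 0.885 ≈ 359.99 KB.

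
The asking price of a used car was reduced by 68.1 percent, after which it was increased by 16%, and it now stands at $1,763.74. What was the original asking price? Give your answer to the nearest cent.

$4,766.35

Undoing the 16% increase: $1,763.74 ÷ 1.16 ≈ $1520.465517.
Undoing the 68.1% decrease: $1520.465517 ÷ 0.319 ≈ $4,766.35.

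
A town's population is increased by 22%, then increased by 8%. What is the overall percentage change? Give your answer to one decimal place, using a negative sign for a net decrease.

31.8%

A 22% increase multiplies by 1.22.
Then an 8% increase: 1.22 × 1.08 = 1.3176.
Overall factor 1.3176, i.e. 31.8%.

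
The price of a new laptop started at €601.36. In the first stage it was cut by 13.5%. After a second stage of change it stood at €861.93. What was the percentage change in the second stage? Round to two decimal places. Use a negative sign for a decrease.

After the first stage: €601.36 × 0.865 = €520.1764.
Second-stage multiplier: €861.93 ÷ €520.1764 ≈ 1.656996.
That is a change of 65.70%.

65.70%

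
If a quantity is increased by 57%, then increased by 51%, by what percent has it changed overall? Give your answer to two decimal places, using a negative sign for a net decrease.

A 57% increase multiplies by 1.57.
Then a 51% increase: 1.57 × 1.51 = 2.3707.
Overall factor 2.3707, i.e. 137.07%.

137.07%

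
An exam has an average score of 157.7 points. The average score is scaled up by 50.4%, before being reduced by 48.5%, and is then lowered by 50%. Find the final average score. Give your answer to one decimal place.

50.4% increase: 157.7 × 1.504 = 237.1808.
After the 48.5% decrease: 237.1808 × 0.515 = 122.148112.
Apply the 50% decrease: 122.148112 × 0.5 = 61.074056 ≈ 61.1.

61.1 points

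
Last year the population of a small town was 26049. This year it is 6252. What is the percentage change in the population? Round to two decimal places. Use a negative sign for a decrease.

-76.00%

Change: 6252 − 26049 = -19797.
Relative to the original: -19797 ÷ 26049 ≈ -76.00%.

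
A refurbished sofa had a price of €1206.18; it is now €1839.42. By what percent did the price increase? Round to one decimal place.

52.5%

Change: €1839.42 − €1206.18 = €633.24.
Relative to the original: €633.24 ÷ €1206.18 ≈ 52.5%.
So the price increased by 52.5%.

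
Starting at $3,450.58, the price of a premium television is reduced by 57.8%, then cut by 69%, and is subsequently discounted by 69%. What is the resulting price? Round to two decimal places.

Each change multiplies by a factor: 0.422 × 0.31 × 0.31 = 0.0405542.
$3,450.58 × 0.0405542 = $139.935511436 ≈ $139.94.

$139.94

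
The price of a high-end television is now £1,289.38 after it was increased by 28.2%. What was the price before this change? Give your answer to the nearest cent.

£1,005.76

The overall multiplier applied was 1.282.
So the original price was £1,289.38 ÷ 1.282 ≈ £1,005.76.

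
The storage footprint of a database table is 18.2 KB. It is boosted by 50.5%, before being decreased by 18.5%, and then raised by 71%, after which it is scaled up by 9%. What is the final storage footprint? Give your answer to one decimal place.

After the 50.5% increase: 18.2 × 1.505 = 27.391.
18.5% decrease: 27.391 × 0.815 = 22.323665.
Apply the 71% increase: 22.323665 × 1.71 = 38.17346715.
After the 9% increase: 38.17346715 × 1.09 = 41.6090791935 ≈ 41.6.

41.6 KB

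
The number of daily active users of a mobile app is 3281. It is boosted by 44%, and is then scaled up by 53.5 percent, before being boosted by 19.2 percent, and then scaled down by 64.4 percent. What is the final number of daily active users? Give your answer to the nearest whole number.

3078

Each change multiplies by a factor: 1.44 × 1.535 × 1.192 × 0.356 = 0.9379876608.
3281 × 0.9379876608 = 3077.5375150848 ≈ 3078.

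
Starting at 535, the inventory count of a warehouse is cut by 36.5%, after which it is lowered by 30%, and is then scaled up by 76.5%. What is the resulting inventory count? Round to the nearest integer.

420

36.5% decrease: 535 × 0.635 = 339.725.
30% decrease: 339.725 × 0.7 = 237.8075.
After the 76.5% increase: 237.8075 × 1.765 = 419.7302375 ≈ 420.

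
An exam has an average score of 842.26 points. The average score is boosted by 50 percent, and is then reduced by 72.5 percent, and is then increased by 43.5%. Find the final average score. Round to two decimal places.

Apply the 50% increase: 842.26 × 1.5 = 1263.39.
Apply the 72.5% decrease: 1263.39 × 0.275 = 347.43225.
Apply the 43.5% increase: 347.43225 × 1.435 = 498.56527875 ≈ 498.57.

498.57 points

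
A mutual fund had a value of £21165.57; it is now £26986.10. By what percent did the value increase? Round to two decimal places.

Change: £26986.10 − £21165.57 = £5820.53.
Relative to the original: £5820.53 ÷ £21165.57 ≈ 27.50%.
So the value increased by 27.50%.

27.50%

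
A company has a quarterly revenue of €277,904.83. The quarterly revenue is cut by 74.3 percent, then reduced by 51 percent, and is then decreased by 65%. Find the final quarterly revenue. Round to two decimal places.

After the 74.3% decrease: €277,904.83 × 0.257 = €71421.54131.
51% decrease: €71421.54131 × 0.49 = €34996.5552419.
Apply the 65% decrease: €34996.5552419 × 0.35 = €12248.794334665 ≈ €12,248.79.

€12,248.79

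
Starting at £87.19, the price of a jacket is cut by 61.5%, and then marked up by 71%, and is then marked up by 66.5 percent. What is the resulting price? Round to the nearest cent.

£95.57

Each change multiplies by a factor: 0.385 × 1.71 × 1.665 = 1.09615275.
£87.19 × 1.09615275 = £95.5735582725 ≈ £95.57.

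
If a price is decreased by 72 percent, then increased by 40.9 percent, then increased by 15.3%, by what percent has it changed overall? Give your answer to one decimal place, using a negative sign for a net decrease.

A 72% decrease multiplies by 0.28.
Then a 40.9% increase: 0.28 × 1.409 = 0.39452.
Then a 15.3% increase: 0.39452 × 1.153 = 0.45488156.
Overall factor 0.45488156, i.e. -54.5%.

-54.5%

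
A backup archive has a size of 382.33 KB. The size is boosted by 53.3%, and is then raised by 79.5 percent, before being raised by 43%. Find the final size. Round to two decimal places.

1504.46 KB

After the 53.3% increase: 382.33 × 1.533 = 586.11189.
After the 79.5% increase: 586.11189 × 1.795 = 1052.07084255.
43% increase: 1052.07084255 × 1.43 = 1504.4613048465 ≈ 1504.46.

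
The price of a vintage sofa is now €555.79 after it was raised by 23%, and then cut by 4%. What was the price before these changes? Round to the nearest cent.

The overall multiplier applied was 1.23 × 0.96 = 1.1808.
So the original price was €555.79 ÷ 1.1808 ≈ €470.69.

€470.69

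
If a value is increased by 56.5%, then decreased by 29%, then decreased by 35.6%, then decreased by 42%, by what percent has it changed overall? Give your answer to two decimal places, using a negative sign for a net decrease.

-58.50%

The combined multiplier is 1.565 × 0.71 × 0.644 × 0.58 = 0.415036748.
That corresponds to a decrease of 58.50%.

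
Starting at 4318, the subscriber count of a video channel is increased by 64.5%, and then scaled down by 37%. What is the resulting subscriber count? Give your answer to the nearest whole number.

4475

Each change multiplies by a factor: 1.645 × 0.63 = 1.03635.
4318 × 1.03635 = 4474.9593 ≈ 4475.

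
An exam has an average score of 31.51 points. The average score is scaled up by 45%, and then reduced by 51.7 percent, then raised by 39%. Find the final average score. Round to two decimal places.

30.67 points

After the 45% increase: 31.51 × 1.45 = 45.6895.
51.7% decrease: 45.6895 × 0.483 = 22.0680285.
After the 39% increase: 22.0680285 × 1.39 = 30.674559615 ≈ 30.67.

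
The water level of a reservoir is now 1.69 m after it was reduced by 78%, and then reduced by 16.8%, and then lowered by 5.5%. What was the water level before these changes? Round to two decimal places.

Undoing the 5.5% decrease: 1.69 ÷ 0.945 ≈ 1.78836.
Undoing the 16.8% decrease: 1.78836 ÷ 0.832 ≈ 2.149471.
Undoing the 78% decrease: 2.149471 ÷ 0.22 ≈ 9.77 m.

9.77 m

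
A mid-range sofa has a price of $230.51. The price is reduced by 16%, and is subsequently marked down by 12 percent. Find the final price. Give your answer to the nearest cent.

$170.39

After the 16% decrease: $230.51 × 0.84 = $193.6284.
12% decrease: $193.6284 × 0.88 = $170.392992 ≈ $170.39.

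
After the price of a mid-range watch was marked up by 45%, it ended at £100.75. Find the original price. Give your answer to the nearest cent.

£69.48

The overall multiplier applied was 1.45.
So the original price was £100.75 ÷ 1.45 ≈ £69.48.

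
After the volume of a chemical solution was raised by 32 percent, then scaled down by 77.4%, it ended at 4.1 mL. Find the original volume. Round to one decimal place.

13.7 mL

The overall multiplier applied was 1.32 × 0.226 = 0.29832.
So the original volume was 4.1 ÷ 0.29832 ≈ 13.7 mL.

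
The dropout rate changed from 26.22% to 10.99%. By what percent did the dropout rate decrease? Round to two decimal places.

The change is 10.99 − 26.22 = -15.23 percentage points.
Relative to the original 26.22%, that is -15.23 ÷ 26.22 ≈ -58.09%.
So the dropout rate fell by 58.09%.

58.09%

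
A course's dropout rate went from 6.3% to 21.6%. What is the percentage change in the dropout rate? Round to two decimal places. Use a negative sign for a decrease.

The change is 21.6 − 6.3 = 15.3 percentage points.
Relative to the original 6.3%, that is 15.3 ÷ 6.3 ≈ 242.86%.

242.86%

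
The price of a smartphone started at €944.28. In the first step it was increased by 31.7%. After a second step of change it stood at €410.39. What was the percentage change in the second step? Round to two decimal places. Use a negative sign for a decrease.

-67.00%

After the first step: €944.28 × 1.317 = €1243.61676.
Second-step multiplier: €410.39 ÷ €1243.61676 ≈ 0.329997.
That is a change of -67.00%.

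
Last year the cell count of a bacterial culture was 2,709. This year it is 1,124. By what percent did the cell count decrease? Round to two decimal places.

58.51%

Change: 1,124 − 2,709 = -1,585.
Relative to the original: -1,585 ÷ 2,709 ≈ -58.51%.
So the cell count decreased by 58.51%.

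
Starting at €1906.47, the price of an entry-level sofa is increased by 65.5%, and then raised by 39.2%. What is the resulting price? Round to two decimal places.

Apply the 65.5% increase: €1906.47 × 1.655 = €3155.20785.
Apply the 39.2% increase: €3155.20785 × 1.392 = €4392.0493272 ≈ €4392.05.

€4392.05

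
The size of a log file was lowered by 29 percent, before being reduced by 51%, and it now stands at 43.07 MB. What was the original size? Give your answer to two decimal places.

Undoing the 51% decrease: 43.07 ÷ 0.49 ≈ 87.897959.
Undoing the 29% decrease: 87.897959 ÷ 0.71 ≈ 123.80 MB.

123.80 MB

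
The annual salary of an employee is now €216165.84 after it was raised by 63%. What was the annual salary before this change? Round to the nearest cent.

The overall multiplier applied was 1.63.
So the original annual salary was €216165.84 ÷ 1.63 ≈ €132617.08.

€132617.08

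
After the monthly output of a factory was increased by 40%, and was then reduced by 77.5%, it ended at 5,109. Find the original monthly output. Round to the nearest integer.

16,219

Undoing the 77.5% decrease: 5,109 ÷ 0.225 ≈ 22706.666667.
Undoing the 40% increase: 22706.666667 ÷ 1.4 ≈ 16,219.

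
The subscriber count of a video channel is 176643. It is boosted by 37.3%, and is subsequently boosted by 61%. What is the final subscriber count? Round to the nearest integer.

Apply the 37.3% increase: 176643 × 1.373 = 242530.839.
After the 61% increase: 242530.839 × 1.61 = 390474.65079 ≈ 390475.

390475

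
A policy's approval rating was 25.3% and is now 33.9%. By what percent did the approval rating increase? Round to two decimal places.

The change is 33.9 − 25.3 = 8.6 percentage points.
Relative to the original 25.3%, that is 8.6 ÷ 25.3 ≈ 33.99%.
So the approval rating rose by 33.99%.

33.99%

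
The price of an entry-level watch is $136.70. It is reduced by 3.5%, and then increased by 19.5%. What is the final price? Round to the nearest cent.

Each change multiplies by a factor: 0.965 × 1.195 = 1.153175.
$136.70 × 1.153175 = $157.6390225 ≈ $157.64.

$157.64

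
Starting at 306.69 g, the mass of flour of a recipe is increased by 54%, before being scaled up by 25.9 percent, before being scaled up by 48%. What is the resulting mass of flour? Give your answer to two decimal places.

54% increase: 306.69 × 1.54 = 472.3026.
Apply the 25.9% increase: 472.3026 × 1.259 = 594.6289734.
After the 48% increase: 594.6289734 × 1.48 = 880.050880632 ≈ 880.05.

880.05 g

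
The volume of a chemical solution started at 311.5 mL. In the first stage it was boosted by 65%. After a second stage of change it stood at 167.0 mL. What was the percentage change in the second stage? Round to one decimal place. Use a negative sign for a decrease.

After the first stage: 311.5 × 1.65 = 513.975.
Second-stage multiplier: 167.0 ÷ 513.975 ≈ 0.32492.
That is a change of -67.5%.

-67.5%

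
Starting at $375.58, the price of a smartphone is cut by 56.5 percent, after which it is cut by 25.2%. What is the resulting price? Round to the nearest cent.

$122.21

Each change multiplies by a factor: 0.435 × 0.748 = 0.32538.
$375.58 × 0.32538 = $122.2062204 ≈ $122.21.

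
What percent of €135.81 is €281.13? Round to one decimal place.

207.0%

€281.13 ÷ €135.81 ≈ 207.0%.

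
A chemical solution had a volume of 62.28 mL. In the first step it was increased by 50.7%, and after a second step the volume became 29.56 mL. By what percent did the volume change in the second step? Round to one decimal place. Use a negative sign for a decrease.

After the first step: 62.28 × 1.507 = 93.85596.
Second-step multiplier: 29.56 ÷ 93.85596 ≈ 0.31495.
That is a change of -68.5%.

-68.5%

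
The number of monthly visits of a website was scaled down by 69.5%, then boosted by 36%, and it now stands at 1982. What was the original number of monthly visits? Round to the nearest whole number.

The overall multiplier applied was 0.305 × 1.36 = 0.4148.
So the original number of monthly visits was 1982 ÷ 0.4148 ≈ 4778.

4778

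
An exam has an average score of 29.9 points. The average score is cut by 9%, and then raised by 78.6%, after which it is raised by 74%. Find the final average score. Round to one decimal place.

Each change multiplies by a factor: 0.91 × 1.786 × 1.74 = 2.8279524.
29.9 × 2.8279524 = 84.55577676 ≈ 84.6.

84.6 points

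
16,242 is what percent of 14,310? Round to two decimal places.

16,242 ÷ 14,310 ≈ 113.50%.

113.50%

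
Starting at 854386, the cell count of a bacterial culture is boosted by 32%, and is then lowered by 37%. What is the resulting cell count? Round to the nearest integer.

After the 32% increase: 854386 × 1.32 = 1127789.52.
After the 37% decrease: 1127789.52 × 0.63 = 710507.3976 ≈ 710507.

710507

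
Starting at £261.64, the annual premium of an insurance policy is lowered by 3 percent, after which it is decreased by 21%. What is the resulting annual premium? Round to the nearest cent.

£200.49

Each change multiplies by a factor: 0.97 × 0.79 = 0.7663.
£261.64 × 0.7663 = £200.494732 ≈ £200.49.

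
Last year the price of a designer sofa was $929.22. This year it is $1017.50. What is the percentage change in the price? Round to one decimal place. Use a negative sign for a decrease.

9.5%

Change: $1017.50 − $929.22 = $88.28.
Relative to the original: $88.28 ÷ $929.22 ≈ 9.5%.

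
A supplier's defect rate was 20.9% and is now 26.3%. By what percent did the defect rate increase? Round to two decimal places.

25.84%

The change is 26.3 − 20.9 = 5.4 percentage points.
Relative to the original 20.9%, that is 5.4 ÷ 20.9 ≈ 25.84%.
So the defect rate rose by 25.84%.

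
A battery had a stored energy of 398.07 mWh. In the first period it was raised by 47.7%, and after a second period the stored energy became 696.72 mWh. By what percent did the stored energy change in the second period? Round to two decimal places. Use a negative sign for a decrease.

18.50%

After the first period: 398.07 × 1.477 = 587.94939.
Second-period multiplier: 696.72 ÷ 587.94939 ≈ 1.185.
That is a change of 18.50%.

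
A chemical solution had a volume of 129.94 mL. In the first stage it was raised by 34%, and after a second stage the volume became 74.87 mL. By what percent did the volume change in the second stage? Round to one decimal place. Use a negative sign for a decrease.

After the first stage: 129.94 × 1.34 = 174.1196.
Second-stage multiplier: 74.87 ÷ 174.1196 ≈ 0.42999.
That is a change of -57.0%.

-57.0%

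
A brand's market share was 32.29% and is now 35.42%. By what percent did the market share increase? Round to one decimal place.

9.7%

The change is 35.42 − 32.29 = 3.13 percentage points.
Relative to the original 32.29%, that is 3.13 ÷ 32.29 ≈ 9.7%.
So the market share rose by 9.7%.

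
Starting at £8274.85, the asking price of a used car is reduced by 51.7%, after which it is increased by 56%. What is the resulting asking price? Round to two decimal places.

After the 51.7% decrease: £8274.85 × 0.483 = £3996.75255.
After the 56% increase: £3996.75255 × 1.56 = £6234.933978 ≈ £6234.93.

£6234.93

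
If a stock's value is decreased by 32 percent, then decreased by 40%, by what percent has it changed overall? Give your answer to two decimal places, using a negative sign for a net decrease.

The combined multiplier is 0.68 × 0.6 = 0.408.
That corresponds to a decrease of 59.20%.

-59.20%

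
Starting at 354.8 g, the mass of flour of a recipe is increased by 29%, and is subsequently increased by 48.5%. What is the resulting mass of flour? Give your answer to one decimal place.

679.7 g

After the 29% increase: 354.8 × 1.29 = 457.692.
Apply the 48.5% increase: 457.692 × 1.485 = 679.67262 ≈ 679.7.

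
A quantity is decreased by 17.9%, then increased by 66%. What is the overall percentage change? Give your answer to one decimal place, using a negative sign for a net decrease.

36.3%

The combined multiplier is 0.821 × 1.66 = 1.36286.
That corresponds to an increase of 36.3%.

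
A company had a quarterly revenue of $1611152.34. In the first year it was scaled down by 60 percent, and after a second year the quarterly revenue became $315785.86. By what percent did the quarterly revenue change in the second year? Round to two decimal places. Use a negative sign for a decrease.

-51.00%

After the first year: $1611152.34 × 0.4 = $644460.936.
Second-year multiplier: $315785.86 ÷ $644460.936 ≈ 0.49.
That is a change of -51.00%.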